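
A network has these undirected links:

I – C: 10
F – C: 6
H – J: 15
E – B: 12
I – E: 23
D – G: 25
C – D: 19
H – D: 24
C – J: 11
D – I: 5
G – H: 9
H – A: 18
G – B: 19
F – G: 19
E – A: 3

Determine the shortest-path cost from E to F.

Compare a few routes:
E - B - G - F: 12+19+19 = 50
E - I - C - F: 23+10+6 = 39
E - A - H - G - F: 3+18+9+19 = 49
Cheapest is E - I - C - F at 39.

39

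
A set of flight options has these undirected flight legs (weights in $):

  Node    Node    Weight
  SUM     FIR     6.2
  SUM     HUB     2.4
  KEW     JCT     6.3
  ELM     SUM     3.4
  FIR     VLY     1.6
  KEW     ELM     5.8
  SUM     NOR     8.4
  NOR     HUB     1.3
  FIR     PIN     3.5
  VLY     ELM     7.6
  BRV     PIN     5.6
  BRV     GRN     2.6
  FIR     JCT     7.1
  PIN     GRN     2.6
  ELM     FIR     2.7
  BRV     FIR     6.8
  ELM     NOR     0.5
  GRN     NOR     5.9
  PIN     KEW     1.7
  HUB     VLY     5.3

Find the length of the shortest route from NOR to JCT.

Settle nodes by increasing distance from NOR:
NOR: 0
ELM: 0.5  (via NOR)
HUB: 1.3  (via NOR)
FIR: 3.2  (via ELM)
SUM: 3.7  (via HUB)
VLY: 4.8  (via FIR)
GRN: 5.9  (via NOR)
KEW: 6.3  (via ELM)
PIN: 6.7  (via FIR)
BRV: 8.5  (via GRN)
JCT: 10.3  (via FIR)
Shortest route: NOR → ELM → FIR → JCT = $10.3.

$10.3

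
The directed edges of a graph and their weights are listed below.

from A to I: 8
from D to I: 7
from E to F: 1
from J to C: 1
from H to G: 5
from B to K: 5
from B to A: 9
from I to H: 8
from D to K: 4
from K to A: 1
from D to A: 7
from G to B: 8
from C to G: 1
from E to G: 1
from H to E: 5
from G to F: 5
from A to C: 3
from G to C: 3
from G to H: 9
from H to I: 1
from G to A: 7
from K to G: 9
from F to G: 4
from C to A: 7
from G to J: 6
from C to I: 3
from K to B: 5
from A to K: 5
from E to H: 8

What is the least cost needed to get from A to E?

Settle nodes by increasing distance from A:
A: 0
C: 3  (via A)
G: 4  (via C)
K: 5  (via A)
I: 6  (via C)
F: 9  (via G)
B: 10  (via K)
J: 10  (via G)
H: 13  (via G)
E: 18  (via H)
Shortest route: A–C–G–H–E = 18.

18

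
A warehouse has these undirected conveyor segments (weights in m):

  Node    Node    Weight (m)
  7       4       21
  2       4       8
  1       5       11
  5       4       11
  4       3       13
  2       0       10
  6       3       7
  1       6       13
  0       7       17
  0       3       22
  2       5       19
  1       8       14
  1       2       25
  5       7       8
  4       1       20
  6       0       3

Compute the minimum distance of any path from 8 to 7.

33 m

Shortest distances from 8:
8: 0
1: 14  (via 8)
5: 25  (via 1)
6: 27  (via 1)
0: 30  (via 6)
7: 33  (via 5)
Shortest route: 8–1–5–7 = 33 m.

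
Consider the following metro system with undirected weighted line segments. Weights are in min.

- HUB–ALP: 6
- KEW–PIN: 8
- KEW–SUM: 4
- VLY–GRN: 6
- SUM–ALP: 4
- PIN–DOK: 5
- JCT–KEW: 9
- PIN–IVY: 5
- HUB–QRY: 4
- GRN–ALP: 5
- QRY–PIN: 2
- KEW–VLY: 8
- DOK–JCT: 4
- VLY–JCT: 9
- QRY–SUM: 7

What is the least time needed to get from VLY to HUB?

Candidate routes:
VLY - KEW - SUM - ALP - HUB: 8+4+4+6 = 22
VLY - KEW - PIN - QRY - HUB: 8+8+2+4 = 22
VLY - GRN - ALP - HUB: 6+5+6 = 17
Cheapest is VLY - GRN - ALP - HUB at 17 min.

17 min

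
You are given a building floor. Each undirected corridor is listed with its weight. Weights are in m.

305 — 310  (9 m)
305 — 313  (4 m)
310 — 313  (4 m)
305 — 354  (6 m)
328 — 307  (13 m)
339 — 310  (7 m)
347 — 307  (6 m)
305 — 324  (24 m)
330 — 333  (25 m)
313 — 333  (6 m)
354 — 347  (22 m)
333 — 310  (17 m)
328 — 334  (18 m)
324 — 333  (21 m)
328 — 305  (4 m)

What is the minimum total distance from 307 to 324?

41 m

Running Dijkstra from 307:
307: 0
347: 6  (via 307)
328: 13  (via 307)
305: 17  (via 328)
313: 21  (via 305)
354: 23  (via 305)
310: 25  (via 313)
333: 27  (via 313)
334: 31  (via 328)
339: 32  (via 310)
324: 41  (via 305)
Shortest route: 307 → 328 → 305 → 324 = 41 m.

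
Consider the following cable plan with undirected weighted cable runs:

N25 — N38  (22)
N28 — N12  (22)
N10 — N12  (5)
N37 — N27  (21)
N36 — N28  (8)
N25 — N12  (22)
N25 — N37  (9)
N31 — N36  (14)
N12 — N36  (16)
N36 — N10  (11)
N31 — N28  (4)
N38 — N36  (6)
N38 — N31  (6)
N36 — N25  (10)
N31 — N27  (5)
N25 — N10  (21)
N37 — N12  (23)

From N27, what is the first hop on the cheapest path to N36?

N31

Enumerating some paths:
N27 → N31 → N28 → N36: 5+4+8 = 17
N27 → N37 → N25 → N36: 21+9+10 = 40
N27 → N31 → N36: 5+14 = 19
Cheapest is N27 → N31 → N28 → N36 at 17.
So from N27 the first move is to N31.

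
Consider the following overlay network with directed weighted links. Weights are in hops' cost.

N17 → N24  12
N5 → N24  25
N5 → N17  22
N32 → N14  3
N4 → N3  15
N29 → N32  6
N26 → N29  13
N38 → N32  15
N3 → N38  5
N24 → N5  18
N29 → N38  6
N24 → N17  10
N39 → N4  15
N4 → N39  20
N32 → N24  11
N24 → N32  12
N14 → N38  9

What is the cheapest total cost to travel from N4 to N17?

Enumerating some paths:
N4 → N3 → N38 → N32 → N24 → N5 → N17: 15+5+15+11+18+22 = 86
N4 → N3 → N38 → N32 → N24 → N17: 15+5+15+11+10 = 56
The minimum is 56 hops' cost via N4 → N3 → N38 → N32 → N24 → N17.

56 hops' cost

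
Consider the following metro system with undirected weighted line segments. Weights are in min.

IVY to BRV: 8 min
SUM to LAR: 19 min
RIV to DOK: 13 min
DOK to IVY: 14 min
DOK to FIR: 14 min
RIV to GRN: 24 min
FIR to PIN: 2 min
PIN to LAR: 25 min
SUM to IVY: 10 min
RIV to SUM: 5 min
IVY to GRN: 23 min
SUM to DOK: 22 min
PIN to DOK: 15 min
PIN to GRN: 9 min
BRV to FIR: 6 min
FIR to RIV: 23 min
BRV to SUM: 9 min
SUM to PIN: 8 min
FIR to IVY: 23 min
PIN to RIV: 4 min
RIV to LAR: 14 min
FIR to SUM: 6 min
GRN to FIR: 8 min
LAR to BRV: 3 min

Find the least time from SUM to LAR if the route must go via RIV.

Shortest SUM→RIV: SUM → RIV = 5
Best RIV to LAR: RIV → LAR costing 14
Total via RIV: 5 + 14 = 19 min.

19 min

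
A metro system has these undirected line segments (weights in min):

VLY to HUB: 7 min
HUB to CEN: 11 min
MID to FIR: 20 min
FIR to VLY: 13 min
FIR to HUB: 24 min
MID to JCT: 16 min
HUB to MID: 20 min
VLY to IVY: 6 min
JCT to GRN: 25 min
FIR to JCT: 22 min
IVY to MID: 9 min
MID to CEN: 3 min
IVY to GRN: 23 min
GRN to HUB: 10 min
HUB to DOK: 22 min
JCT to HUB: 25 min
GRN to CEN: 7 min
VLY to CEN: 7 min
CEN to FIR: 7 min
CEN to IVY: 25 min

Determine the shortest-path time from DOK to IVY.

Compare a few routes:
DOK → HUB → CEN → VLY → IVY: 22+11+7+6 = 46
DOK → HUB → VLY → IVY: 22+7+6 = 35
DOK → HUB → CEN → MID → IVY: 22+11+3+9 = 45
DOK → HUB → VLY → CEN → MID → IVY: 22+7+7+3+9 = 48
The minimum is 35 min via DOK → HUB → VLY → IVY.

35 min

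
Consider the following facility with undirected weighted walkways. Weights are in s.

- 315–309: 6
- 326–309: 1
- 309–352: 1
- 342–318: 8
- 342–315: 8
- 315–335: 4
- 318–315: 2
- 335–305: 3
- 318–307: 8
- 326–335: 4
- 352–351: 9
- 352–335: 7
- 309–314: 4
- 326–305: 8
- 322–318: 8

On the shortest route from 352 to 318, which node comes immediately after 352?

309

Enumerating some paths:
352 → 309 → 326 → 305 → 335 → 315 → 318: 1+1+8+3+4+2 = 19
352 → 309 → 315 → 318: 1+6+2 = 9
352 → 335 → 315 → 318: 7+4+2 = 13
352 → 309 → 326 → 335 → 315 → 318: 1+1+4+4+2 = 12
The minimum is 9 s via 352 → 309 → 315 → 318.
So from 352 the first move is to 309.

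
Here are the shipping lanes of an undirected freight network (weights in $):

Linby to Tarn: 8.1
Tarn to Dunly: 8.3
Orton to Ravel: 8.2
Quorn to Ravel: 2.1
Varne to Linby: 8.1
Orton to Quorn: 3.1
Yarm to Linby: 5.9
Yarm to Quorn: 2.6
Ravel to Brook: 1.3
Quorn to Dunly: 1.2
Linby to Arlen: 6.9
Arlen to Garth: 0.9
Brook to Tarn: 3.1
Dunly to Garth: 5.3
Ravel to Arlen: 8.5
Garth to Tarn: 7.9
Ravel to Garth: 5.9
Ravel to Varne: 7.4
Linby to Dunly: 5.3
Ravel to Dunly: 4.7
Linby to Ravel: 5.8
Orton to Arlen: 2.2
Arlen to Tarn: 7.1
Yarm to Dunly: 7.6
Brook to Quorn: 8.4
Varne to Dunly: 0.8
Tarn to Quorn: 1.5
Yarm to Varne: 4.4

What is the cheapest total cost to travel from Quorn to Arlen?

$5.3

Shortest distances from Quorn:
Quorn: 0
Dunly: 1.2  (via Quorn)
Tarn: 1.5  (via Quorn)
Varne: 2  (via Dunly)
Ravel: 2.1  (via Quorn)
Yarm: 2.6  (via Quorn)
Orton: 3.1  (via Quorn)
Brook: 3.4  (via Ravel)
Arlen: 5.3  (via Orton)
Shortest route: Quorn–Orton–Arlen = $5.3.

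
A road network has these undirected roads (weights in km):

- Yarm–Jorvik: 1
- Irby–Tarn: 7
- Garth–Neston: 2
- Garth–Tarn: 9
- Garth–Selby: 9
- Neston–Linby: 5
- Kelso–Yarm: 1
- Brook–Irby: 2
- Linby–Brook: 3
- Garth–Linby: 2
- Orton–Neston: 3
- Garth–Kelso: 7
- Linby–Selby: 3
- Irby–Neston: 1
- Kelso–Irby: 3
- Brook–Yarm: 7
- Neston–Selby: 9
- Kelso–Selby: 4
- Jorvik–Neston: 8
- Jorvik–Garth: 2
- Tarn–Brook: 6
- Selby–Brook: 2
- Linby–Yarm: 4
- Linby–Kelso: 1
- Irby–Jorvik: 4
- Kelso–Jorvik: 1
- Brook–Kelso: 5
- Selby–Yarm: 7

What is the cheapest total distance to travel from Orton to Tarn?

Enumerating some paths:
Orton - Neston - Irby - Brook - Tarn: 3+1+2+6 = 12
Orton - Neston - Irby - Tarn: 3+1+7 = 11
Cheapest is Orton - Neston - Irby - Tarn at 11 km.

11 km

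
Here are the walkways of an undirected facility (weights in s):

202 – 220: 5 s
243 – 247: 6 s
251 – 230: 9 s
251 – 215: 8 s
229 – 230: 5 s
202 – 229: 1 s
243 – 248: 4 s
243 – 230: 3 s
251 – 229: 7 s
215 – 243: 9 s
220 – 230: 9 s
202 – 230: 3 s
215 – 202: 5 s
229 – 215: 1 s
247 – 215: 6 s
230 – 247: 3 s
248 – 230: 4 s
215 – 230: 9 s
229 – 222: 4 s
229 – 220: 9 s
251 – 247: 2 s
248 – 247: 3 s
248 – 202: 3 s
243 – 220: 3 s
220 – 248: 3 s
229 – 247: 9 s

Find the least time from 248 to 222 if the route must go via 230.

Best 248 to 230: 248 → 230 costing 4
Shortest 230→222: 230 → 202 → 229 → 222 = 8
Total via 230: 4 + 8 = 12 s.

12 s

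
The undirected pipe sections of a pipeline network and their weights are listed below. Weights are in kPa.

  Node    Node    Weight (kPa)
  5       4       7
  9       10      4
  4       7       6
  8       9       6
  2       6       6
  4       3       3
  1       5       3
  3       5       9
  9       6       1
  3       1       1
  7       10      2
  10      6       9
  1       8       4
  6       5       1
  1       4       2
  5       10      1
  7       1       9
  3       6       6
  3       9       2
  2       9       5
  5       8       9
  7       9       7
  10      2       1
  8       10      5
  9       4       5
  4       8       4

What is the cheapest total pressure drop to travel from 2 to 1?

Compare a few routes:
2 - 10 - 5 - 1: 1+1+3 = 5
2 - 10 - 5 - 6 - 9 - 3 - 1: 1+1+1+1+2+1 = 7
Cheapest is 2 - 10 - 5 - 1 at 5 kPa.

5 kPa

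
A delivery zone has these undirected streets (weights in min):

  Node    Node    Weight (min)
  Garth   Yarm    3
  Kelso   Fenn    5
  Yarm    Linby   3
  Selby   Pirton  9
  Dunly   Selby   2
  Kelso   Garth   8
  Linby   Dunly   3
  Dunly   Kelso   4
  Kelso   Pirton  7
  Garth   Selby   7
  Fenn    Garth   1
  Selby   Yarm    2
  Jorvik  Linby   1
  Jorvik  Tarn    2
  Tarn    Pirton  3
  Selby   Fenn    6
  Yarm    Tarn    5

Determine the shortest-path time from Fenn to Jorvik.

Running Dijkstra from Fenn:
Fenn: 0
Garth: 1  (via Fenn)
Yarm: 4  (via Garth)
Kelso: 5  (via Fenn)
Selby: 6  (via Fenn)
Linby: 7  (via Yarm)
Jorvik: 8  (via Linby)
Shortest route: Fenn–Garth–Yarm–Linby–Jorvik = 8 min.

8 min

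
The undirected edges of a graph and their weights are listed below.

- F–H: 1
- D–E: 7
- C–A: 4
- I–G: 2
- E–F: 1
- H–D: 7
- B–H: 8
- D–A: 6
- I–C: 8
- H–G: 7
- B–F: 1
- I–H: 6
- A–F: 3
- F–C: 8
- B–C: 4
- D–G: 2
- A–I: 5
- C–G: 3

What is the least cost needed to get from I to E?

Settle nodes by increasing distance from I:
I: 0
G: 2  (via I)
D: 4  (via G)
A: 5  (via I)
C: 5  (via G)
H: 6  (via I)
F: 7  (via H)
B: 8  (via F)
E: 8  (via F)
Shortest route: I → H → F → E = 8.

8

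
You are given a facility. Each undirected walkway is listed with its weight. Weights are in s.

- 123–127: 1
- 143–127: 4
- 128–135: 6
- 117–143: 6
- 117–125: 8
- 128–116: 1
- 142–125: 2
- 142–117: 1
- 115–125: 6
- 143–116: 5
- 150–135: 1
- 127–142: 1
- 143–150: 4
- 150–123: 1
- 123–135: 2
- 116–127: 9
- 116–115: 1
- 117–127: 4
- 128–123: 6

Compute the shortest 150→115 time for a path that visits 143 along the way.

10 s

Shortest 150→143: 150 → 143 = 4
Best 143 to 115: 143 → 116 → 115 costing 6
Total via 143: 4 + 6 = 10 s.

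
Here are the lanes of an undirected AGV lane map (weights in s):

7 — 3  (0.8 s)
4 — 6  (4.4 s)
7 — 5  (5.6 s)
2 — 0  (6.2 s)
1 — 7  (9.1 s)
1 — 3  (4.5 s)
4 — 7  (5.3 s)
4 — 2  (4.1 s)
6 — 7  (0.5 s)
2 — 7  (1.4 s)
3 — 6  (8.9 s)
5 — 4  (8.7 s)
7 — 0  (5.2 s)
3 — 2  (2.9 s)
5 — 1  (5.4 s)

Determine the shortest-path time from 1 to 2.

6.7 s

Enumerating some paths:
1 → 3 → 2: 4.5+2.9 = 7.4
1 → 3 → 7 → 2: 4.5+0.8+1.4 = 6.7
1 → 7 → 2: 9.1+1.4 = 10.5
1 → 5 → 7 → 2: 5.4+5.6+1.4 = 12.4
The minimum is 6.7 s via 1 → 3 → 7 → 2.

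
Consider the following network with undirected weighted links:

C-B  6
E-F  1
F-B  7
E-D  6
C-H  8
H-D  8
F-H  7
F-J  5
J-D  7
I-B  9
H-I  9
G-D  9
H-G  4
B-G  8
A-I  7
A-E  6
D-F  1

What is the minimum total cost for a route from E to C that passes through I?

28

Shortest E→I: E–A–I = 13
Best I to C: I–B–C costing 15
Total via I: 13 + 15 = 28.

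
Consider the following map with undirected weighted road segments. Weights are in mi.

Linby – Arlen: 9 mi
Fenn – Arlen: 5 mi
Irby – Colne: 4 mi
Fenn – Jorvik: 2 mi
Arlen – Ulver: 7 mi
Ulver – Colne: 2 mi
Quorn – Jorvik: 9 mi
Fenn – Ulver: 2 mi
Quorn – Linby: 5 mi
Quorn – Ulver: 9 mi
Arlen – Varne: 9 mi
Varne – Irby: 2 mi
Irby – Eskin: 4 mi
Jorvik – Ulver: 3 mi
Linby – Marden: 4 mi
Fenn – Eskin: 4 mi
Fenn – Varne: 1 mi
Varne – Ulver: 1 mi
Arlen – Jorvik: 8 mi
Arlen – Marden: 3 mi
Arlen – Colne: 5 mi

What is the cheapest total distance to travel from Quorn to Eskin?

Compare a few routes:
Quorn - Ulver - Varne - Irby - Eskin: 9+1+2+4 = 16
Quorn - Jorvik - Fenn - Eskin: 9+2+4 = 15
Quorn - Ulver - Fenn - Varne - Irby - Eskin: 9+2+1+2+4 = 18
Quorn - Ulver - Jorvik - Fenn - Eskin: 9+3+2+4 = 18
The minimum is 15 mi via Quorn - Jorvik - Fenn - Eskin.

15 mi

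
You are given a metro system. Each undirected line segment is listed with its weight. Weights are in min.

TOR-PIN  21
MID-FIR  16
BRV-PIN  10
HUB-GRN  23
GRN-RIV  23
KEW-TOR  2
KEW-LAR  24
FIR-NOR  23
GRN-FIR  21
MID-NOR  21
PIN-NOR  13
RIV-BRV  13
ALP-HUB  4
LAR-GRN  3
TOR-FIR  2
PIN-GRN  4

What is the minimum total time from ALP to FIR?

Compare a few routes:
ALP → HUB → GRN → PIN → TOR → FIR: 4+23+4+21+2 = 54
ALP → HUB → GRN → FIR: 4+23+21 = 48
The minimum is 48 min via ALP → HUB → GRN → FIR.

48 min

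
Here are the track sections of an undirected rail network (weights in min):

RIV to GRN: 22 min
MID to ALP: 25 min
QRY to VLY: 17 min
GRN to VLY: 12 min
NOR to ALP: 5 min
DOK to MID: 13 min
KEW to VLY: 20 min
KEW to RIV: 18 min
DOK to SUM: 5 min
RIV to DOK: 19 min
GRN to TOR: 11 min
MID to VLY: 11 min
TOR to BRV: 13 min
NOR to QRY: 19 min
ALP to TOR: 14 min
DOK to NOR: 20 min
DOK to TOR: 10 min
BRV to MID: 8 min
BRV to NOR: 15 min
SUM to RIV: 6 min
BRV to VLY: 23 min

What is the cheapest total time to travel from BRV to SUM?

Candidate routes:
BRV–MID–DOK–SUM: 8+13+5 = 26
BRV–TOR–DOK–SUM: 13+10+5 = 28
The minimum is 26 min via BRV–MID–DOK–SUM.

26 min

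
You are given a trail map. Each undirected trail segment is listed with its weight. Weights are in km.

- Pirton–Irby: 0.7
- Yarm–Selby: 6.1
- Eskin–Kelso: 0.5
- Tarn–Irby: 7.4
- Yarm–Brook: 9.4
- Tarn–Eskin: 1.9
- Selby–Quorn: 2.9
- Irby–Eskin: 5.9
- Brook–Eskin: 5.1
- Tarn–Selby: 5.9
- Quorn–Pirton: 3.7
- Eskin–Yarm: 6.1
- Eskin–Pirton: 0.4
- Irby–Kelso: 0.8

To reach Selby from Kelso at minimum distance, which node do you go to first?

Eskin

Enumerating some paths:
Kelso → Irby → Pirton → Eskin → Tarn → Selby: 0.8+0.7+0.4+1.9+5.9 = 9.7
Kelso → Eskin → Tarn → Selby: 0.5+1.9+5.9 = 8.3
Kelso → Eskin → Pirton → Quorn → Selby: 0.5+0.4+3.7+2.9 = 7.5
Kelso → Irby → Pirton → Quorn → Selby: 0.8+0.7+3.7+2.9 = 8.1
The minimum is 7.5 km via Kelso → Eskin → Pirton → Quorn → Selby.
So from Kelso the first move is to Eskin.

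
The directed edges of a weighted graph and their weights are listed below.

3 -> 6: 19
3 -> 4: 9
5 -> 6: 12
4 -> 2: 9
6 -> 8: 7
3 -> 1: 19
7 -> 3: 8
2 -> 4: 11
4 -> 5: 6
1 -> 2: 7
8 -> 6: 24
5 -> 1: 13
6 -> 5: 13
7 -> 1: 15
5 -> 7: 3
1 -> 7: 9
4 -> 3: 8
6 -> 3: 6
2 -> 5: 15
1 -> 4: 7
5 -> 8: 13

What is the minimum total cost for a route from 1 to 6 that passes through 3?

34

Shortest 1→3: 1 → 4 → 3 = 15
Best 3 to 6: 3 → 6 costing 19
Total via 3: 15 + 19 = 34.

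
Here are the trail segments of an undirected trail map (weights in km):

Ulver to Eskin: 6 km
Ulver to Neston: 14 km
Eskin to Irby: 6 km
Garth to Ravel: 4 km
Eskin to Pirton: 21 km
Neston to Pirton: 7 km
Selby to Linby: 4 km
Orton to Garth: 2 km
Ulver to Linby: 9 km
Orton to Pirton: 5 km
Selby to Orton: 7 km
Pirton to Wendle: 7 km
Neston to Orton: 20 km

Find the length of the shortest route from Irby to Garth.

Shortest distances from Irby:
Irby: 0
Eskin: 6  (via Irby)
Ulver: 12  (via Eskin)
Linby: 21  (via Ulver)
Selby: 25  (via Linby)
Neston: 26  (via Ulver)
Pirton: 27  (via Eskin)
Orton: 32  (via Selby)
Wendle: 34  (via Pirton)
Garth: 34  (via Orton)
Shortest route: Irby–Eskin–Ulver–Linby–Selby–Orton–Garth = 34 km.

34 km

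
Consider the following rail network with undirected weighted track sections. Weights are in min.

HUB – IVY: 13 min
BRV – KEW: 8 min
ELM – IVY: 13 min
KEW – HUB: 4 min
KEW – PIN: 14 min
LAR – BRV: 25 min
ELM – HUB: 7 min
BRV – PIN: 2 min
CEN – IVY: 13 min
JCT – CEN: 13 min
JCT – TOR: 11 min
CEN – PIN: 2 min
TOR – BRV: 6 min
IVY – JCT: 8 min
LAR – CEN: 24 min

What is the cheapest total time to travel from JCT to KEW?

25 min

Shortest distances from JCT:
JCT: 0
IVY: 8  (via JCT)
TOR: 11  (via JCT)
CEN: 13  (via JCT)
PIN: 15  (via CEN)
BRV: 17  (via TOR)
ELM: 21  (via IVY)
HUB: 21  (via IVY)
KEW: 25  (via BRV)
Shortest route: JCT–TOR–BRV–KEW = 25 min.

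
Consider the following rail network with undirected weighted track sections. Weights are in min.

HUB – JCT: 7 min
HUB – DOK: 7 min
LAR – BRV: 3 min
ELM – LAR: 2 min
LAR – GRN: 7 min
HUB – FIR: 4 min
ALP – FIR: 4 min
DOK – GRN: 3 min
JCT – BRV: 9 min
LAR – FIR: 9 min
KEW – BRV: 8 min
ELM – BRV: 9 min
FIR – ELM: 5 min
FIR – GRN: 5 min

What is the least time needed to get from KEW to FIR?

Settle nodes by increasing distance from KEW:
KEW: 0
BRV: 8  (via KEW)
LAR: 11  (via BRV)
ELM: 13  (via LAR)
JCT: 17  (via BRV)
FIR: 18  (via ELM)
Shortest route: KEW–BRV–LAR–ELM–FIR = 18 min.

18 min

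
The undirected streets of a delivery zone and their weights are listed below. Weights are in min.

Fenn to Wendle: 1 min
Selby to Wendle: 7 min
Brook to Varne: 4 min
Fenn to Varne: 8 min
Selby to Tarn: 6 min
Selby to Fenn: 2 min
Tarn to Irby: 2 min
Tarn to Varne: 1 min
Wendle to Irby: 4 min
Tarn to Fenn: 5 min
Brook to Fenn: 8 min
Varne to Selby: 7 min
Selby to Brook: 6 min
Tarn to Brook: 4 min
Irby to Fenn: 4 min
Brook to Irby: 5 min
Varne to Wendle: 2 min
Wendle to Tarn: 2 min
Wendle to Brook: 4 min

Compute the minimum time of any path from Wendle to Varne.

Compare a few routes:
Wendle → Tarn → Varne: 2+1 = 3
Wendle → Varne: 2 = 2
The minimum is 2 min via Wendle → Varne.

2 min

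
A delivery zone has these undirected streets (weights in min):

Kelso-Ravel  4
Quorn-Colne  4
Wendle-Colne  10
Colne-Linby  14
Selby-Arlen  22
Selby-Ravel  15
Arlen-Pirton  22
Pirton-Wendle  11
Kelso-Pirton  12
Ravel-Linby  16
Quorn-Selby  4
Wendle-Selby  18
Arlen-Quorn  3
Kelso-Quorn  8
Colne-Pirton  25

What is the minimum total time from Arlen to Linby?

21 min

Running Dijkstra from Arlen:
Arlen: 0
Quorn: 3  (via Arlen)
Selby: 7  (via Quorn)
Colne: 7  (via Quorn)
Kelso: 11  (via Quorn)
Ravel: 15  (via Kelso)
Wendle: 17  (via Colne)
Linby: 21  (via Colne)
Shortest route: Arlen–Quorn–Colne–Linby = 21 min.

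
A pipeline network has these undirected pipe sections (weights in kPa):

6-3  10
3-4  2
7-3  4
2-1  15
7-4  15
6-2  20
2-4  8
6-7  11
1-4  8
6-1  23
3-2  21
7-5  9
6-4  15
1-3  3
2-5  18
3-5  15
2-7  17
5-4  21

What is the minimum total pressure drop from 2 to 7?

Candidate routes:
2–4–3–7: 8+2+4 = 14
2–7: 17 = 17
2–4–7: 8+15 = 23
2–1–3–7: 15+3+4 = 22
Cheapest is 2–4–3–7 at 14 kPa.

14 kPa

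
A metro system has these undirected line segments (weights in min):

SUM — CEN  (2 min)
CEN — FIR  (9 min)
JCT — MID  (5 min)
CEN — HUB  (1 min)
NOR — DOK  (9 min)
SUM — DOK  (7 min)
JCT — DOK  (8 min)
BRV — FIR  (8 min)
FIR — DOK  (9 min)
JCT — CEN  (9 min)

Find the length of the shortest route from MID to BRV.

30 min

Shortest distances from MID:
MID: 0
JCT: 5  (via MID)
DOK: 13  (via JCT)
CEN: 14  (via JCT)
HUB: 15  (via CEN)
SUM: 16  (via CEN)
FIR: 22  (via DOK)
NOR: 22  (via DOK)
BRV: 30  (via FIR)
Shortest route: MID → JCT → DOK → FIR → BRV = 30 min.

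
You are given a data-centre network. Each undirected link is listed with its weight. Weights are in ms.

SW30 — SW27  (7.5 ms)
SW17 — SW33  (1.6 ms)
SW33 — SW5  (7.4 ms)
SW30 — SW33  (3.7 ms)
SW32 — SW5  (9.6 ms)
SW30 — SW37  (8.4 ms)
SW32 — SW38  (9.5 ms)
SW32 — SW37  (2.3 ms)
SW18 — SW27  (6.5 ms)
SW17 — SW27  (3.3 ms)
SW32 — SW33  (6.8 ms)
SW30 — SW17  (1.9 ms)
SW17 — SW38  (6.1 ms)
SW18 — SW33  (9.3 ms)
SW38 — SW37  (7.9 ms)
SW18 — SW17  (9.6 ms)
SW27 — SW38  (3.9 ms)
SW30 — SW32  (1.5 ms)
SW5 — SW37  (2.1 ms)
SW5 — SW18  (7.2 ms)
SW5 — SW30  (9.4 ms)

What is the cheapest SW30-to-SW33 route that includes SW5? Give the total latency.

Best SW30 to SW5: SW30 → SW32 → SW37 → SW5 costing 5.9
Best SW5 to SW33: SW5 → SW33 costing 7.4
Total via SW5: 5.9 + 7.4 = 13.3 ms.

13.3 ms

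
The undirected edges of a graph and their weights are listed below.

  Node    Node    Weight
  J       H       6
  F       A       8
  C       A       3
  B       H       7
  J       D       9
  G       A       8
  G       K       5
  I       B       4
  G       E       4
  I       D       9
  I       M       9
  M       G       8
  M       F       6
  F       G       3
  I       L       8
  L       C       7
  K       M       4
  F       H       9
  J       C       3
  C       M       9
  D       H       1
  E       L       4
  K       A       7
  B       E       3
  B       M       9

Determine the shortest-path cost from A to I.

18

Enumerating some paths:
A - C - L - I: 3+7+8 = 18
A - G - E - B - I: 8+4+3+4 = 19
Cheapest is A - C - L - I at 18.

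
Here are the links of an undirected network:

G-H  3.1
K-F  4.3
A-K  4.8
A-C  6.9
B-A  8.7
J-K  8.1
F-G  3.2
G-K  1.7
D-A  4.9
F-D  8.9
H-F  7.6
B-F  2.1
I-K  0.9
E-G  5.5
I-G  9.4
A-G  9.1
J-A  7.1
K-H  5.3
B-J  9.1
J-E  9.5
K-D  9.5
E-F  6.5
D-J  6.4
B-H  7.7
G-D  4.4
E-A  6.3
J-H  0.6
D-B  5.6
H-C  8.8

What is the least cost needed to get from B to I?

7.3

Compare a few routes:
B - D - G - K - I: 5.6+4.4+1.7+0.9 = 12.6
B - H - G - K - I: 7.7+3.1+1.7+0.9 = 13.4
B - F - K - I: 2.1+4.3+0.9 = 7.3
B - F - G - K - I: 2.1+3.2+1.7+0.9 = 7.9
The minimum is 7.3 via B - F - K - I.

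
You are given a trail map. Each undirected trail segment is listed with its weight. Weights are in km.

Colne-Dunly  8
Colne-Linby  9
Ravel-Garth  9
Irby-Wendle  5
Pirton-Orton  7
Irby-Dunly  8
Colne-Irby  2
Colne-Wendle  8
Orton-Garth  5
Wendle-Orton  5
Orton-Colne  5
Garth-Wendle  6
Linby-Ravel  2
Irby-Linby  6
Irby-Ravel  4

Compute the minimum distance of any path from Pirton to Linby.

Shortest distances from Pirton:
Pirton: 0
Orton: 7  (via Pirton)
Garth: 12  (via Orton)
Colne: 12  (via Orton)
Wendle: 12  (via Orton)
Irby: 14  (via Colne)
Ravel: 18  (via Irby)
Dunly: 20  (via Colne)
Linby: 20  (via Irby)
Shortest route: Pirton → Orton → Colne → Irby → Linby = 20 km.

20 km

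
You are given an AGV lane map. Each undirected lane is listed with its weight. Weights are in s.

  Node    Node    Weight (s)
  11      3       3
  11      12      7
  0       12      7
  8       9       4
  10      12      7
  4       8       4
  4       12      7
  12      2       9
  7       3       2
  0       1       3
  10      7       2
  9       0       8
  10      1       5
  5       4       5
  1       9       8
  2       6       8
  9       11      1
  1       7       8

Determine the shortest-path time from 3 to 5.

Shortest distances from 3:
3: 0
7: 2  (via 3)
11: 3  (via 3)
9: 4  (via 11)
10: 4  (via 7)
8: 8  (via 9)
1: 9  (via 10)
12: 10  (via 11)
0: 12  (via 9)
4: 12  (via 8)
5: 17  (via 4)
Shortest route: 3–11–9–8–4–5 = 17 s.

17 s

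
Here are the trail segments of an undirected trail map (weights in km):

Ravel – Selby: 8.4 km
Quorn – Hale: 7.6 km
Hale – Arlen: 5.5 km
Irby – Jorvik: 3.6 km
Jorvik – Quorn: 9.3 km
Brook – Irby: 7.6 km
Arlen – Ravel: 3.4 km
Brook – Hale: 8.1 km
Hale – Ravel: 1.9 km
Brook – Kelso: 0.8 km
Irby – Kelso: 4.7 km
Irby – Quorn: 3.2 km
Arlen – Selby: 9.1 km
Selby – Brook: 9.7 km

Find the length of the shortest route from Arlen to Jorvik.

Compare a few routes:
Arlen → Hale → Quorn → Irby → Jorvik: 5.5+7.6+3.2+3.6 = 19.9
Arlen → Ravel → Hale → Quorn → Irby → Jorvik: 3.4+1.9+7.6+3.2+3.6 = 19.7
Cheapest is Arlen → Ravel → Hale → Quorn → Irby → Jorvik at 19.7 km.

19.7 km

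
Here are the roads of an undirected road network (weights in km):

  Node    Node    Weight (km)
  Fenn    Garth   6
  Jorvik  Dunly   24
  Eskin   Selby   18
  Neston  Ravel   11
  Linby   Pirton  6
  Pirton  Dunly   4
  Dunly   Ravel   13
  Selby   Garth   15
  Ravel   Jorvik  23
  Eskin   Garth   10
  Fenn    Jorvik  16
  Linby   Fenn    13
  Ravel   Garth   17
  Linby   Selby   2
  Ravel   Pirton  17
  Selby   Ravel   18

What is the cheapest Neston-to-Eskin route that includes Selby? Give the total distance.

47 km

Best Neston to Selby: Neston → Ravel → Selby costing 29
Best Selby to Eskin: Selby → Eskin costing 18
Total via Selby: 29 + 18 = 47 km.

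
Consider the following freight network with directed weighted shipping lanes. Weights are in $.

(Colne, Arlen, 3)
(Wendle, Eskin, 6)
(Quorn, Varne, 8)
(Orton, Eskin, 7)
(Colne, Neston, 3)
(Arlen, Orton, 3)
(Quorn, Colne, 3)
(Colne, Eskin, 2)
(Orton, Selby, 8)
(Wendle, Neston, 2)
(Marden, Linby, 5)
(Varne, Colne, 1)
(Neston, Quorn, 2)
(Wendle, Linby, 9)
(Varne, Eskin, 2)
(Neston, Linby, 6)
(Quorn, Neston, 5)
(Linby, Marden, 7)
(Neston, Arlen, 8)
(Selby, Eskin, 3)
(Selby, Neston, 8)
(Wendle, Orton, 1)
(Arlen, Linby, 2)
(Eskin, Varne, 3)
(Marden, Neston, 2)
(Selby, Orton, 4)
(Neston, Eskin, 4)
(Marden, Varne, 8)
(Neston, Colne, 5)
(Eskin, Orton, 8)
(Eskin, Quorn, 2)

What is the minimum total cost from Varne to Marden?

$13

Candidate routes:
Varne–Colne–Neston–Linby–Marden: 1+3+6+7 = 17
Varne–Colne–Arlen–Linby–Marden: 1+3+2+7 = 13
The minimum is $13 via Varne–Colne–Arlen–Linby–Marden.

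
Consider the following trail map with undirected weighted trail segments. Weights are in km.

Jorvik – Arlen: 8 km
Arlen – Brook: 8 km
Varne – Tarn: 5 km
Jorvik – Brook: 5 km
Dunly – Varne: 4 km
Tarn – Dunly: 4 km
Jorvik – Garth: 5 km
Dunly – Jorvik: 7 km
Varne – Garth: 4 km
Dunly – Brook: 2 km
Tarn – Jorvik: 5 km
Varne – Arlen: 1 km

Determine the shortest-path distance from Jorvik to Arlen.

8 km

Shortest distances from Jorvik:
Jorvik: 0
Tarn: 5  (via Jorvik)
Brook: 5  (via Jorvik)
Garth: 5  (via Jorvik)
Dunly: 7  (via Jorvik)
Arlen: 8  (via Jorvik)
Shortest route: Jorvik–Arlen = 8 km.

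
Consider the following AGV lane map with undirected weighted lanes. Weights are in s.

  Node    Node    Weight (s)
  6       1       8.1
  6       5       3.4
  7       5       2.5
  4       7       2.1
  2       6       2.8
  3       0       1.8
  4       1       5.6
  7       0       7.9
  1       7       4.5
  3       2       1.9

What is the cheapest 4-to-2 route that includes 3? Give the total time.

13.7 s

Shortest 4→3: 4 → 7 → 0 → 3 = 11.8
Shortest 3→2: 3 → 2 = 1.9
Total via 3: 11.8 + 1.9 = 13.7 s.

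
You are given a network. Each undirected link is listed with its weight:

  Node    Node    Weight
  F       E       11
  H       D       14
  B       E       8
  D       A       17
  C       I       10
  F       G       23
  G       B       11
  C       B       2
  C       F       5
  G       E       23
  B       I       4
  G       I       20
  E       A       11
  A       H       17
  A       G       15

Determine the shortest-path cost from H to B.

Shortest distances from H:
H: 0
D: 14  (via H)
A: 17  (via H)
E: 28  (via A)
G: 32  (via A)
B: 36  (via E)
Shortest route: H–A–E–B = 36.

36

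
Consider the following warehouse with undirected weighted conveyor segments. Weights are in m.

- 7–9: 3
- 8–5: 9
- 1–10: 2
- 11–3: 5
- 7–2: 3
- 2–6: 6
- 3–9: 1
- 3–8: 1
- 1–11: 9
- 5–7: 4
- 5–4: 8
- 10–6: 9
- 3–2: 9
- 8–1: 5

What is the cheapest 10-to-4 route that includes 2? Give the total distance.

Shortest 10→2: 10–6–2 = 15
Best 2 to 4: 2–7–5–4 costing 15
Total via 2: 15 + 15 = 30 m.

30 m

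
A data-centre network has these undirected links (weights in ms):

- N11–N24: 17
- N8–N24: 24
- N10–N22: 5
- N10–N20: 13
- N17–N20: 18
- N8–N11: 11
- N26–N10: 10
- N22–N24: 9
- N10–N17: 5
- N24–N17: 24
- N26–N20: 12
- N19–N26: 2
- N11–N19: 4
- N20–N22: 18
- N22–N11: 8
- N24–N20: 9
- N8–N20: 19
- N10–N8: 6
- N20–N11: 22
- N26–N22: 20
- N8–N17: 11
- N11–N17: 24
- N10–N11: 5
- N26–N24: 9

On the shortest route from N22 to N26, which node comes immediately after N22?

Candidate routes:
N22 → N11 → N19 → N26: 8+4+2 = 14
N22 → N24 → N26: 9+9 = 18
N22 → N10 → N11 → N19 → N26: 5+5+4+2 = 16
N22 → N10 → N26: 5+10 = 15
Cheapest is N22 → N11 → N19 → N26 at 14 ms.
So from N22 the first move is to N11.

N11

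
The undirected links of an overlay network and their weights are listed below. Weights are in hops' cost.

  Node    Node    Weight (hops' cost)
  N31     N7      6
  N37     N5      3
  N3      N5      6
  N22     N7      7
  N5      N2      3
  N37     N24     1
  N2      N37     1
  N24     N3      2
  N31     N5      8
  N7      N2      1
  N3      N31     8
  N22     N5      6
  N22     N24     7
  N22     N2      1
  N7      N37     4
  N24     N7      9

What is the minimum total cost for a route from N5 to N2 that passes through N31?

15 hops' cost

Shortest N5→N31: N5 → N31 = 8
Best N31 to N2: N31 → N7 → N2 costing 7
Total via N31: 8 + 7 = 15 hops' cost.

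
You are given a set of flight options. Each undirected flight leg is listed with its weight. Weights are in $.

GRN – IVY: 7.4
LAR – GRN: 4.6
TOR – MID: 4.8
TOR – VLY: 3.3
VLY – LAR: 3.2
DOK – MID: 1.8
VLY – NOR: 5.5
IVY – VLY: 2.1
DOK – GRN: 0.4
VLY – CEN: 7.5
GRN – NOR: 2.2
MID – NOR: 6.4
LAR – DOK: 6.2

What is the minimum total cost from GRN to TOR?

$7

Enumerating some paths:
GRN - LAR - VLY - TOR: 4.6+3.2+3.3 = 11.1
GRN - DOK - MID - TOR: 0.4+1.8+4.8 = 7
GRN - NOR - VLY - TOR: 2.2+5.5+3.3 = 11
GRN - IVY - VLY - TOR: 7.4+2.1+3.3 = 12.8
Cheapest is GRN - DOK - MID - TOR at $7.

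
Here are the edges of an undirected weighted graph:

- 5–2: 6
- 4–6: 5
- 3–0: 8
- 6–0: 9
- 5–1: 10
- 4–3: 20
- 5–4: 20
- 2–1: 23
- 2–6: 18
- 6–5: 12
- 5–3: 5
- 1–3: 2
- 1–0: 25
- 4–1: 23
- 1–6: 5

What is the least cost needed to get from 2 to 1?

Compare a few routes:
2 - 6 - 1: 18+5 = 23
2 - 5 - 3 - 1: 6+5+2 = 13
2 - 5 - 1: 6+10 = 16
Cheapest is 2 - 5 - 3 - 1 at 13.

13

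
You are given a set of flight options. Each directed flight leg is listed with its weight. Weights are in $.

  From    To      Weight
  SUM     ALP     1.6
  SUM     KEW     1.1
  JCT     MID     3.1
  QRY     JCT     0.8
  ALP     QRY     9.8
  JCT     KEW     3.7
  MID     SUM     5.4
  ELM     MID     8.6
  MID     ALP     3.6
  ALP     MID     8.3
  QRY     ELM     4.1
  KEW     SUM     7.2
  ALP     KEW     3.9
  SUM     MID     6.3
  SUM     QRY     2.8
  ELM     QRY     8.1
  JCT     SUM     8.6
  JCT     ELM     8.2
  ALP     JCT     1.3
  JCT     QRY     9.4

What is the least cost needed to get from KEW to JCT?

Enumerating some paths:
KEW - SUM - ALP - JCT: 7.2+1.6+1.3 = 10.1
KEW - SUM - MID - ALP - JCT: 7.2+6.3+3.6+1.3 = 18.4
KEW - SUM - QRY - JCT: 7.2+2.8+0.8 = 10.8
Cheapest is KEW - SUM - ALP - JCT at $10.1.

$10.1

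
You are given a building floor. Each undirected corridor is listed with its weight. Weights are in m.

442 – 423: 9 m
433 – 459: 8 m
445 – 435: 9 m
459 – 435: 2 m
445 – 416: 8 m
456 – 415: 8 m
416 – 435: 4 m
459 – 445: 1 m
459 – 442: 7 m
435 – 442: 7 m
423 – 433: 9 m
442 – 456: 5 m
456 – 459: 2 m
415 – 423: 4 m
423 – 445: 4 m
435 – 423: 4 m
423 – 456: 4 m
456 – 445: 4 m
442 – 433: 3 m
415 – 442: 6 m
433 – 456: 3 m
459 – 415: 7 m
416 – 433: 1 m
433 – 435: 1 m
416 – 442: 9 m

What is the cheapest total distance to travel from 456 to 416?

4 m

Compare a few routes:
456–459–435–416: 2+2+4 = 8
456–459–435–433–416: 2+2+1+1 = 6
456–433–435–416: 3+1+4 = 8
456–433–416: 3+1 = 4
The minimum is 4 m via 456–433–416.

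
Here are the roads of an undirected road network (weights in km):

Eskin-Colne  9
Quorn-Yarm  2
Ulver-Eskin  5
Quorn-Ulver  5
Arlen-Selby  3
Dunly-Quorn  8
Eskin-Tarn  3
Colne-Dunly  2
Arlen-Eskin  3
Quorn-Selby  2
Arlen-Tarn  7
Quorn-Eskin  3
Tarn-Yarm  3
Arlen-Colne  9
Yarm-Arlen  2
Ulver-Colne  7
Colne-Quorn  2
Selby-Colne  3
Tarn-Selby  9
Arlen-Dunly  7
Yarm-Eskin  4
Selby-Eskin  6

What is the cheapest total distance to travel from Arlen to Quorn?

4 km

Running Dijkstra from Arlen:
Arlen: 0
Yarm: 2  (via Arlen)
Eskin: 3  (via Arlen)
Selby: 3  (via Arlen)
Quorn: 4  (via Yarm)
Shortest route: Arlen → Yarm → Quorn = 4 km.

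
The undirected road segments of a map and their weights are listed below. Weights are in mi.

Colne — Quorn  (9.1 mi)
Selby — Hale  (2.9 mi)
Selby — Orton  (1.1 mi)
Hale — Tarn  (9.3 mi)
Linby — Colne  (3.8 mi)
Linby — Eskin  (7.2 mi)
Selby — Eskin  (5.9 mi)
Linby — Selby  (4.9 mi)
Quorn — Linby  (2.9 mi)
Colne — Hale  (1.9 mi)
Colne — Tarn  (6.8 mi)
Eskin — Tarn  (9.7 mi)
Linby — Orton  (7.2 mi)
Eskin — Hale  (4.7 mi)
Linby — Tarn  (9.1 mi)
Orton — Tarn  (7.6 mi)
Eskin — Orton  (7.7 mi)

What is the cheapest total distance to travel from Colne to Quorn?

Compare a few routes:
Colne–Quorn: 9.1 = 9.1
Colne–Linby–Quorn: 3.8+2.9 = 6.7
Colne–Hale–Selby–Linby–Quorn: 1.9+2.9+4.9+2.9 = 12.6
Cheapest is Colne–Linby–Quorn at 6.7 mi.

6.7 mi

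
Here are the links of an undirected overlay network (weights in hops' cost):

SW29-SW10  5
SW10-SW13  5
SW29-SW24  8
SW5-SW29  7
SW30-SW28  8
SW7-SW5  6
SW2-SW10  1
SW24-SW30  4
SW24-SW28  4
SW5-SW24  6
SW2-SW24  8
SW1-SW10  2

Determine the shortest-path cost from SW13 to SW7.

23 hops' cost

Shortest distances from SW13:
SW13: 0
SW10: 5  (via SW13)
SW2: 6  (via SW10)
SW1: 7  (via SW10)
SW29: 10  (via SW10)
SW24: 14  (via SW2)
SW5: 17  (via SW29)
SW30: 18  (via SW24)
SW28: 18  (via SW24)
SW7: 23  (via SW5)
Shortest route: SW13 → SW10 → SW29 → SW5 → SW7 = 23 hops' cost.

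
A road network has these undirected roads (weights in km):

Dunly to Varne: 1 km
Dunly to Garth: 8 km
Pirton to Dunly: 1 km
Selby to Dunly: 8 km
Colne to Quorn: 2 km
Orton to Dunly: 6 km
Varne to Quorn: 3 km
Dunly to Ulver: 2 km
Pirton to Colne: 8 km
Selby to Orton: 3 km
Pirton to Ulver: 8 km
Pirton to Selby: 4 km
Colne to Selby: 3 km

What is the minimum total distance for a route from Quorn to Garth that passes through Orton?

22 km

Shortest Quorn→Orton: Quorn–Colne–Selby–Orton = 8
Best Orton to Garth: Orton–Dunly–Garth costing 14
Total via Orton: 8 + 14 = 22 km.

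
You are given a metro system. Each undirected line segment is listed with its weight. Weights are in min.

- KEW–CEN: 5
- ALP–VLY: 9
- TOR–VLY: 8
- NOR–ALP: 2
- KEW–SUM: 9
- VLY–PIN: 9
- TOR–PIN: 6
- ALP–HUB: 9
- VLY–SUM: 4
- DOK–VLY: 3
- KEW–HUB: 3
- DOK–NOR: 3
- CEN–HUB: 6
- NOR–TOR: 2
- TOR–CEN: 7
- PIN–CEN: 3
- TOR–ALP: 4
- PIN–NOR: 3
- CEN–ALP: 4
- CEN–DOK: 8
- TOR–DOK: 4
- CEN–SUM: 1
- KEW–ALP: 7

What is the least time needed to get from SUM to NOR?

7 min

Compare a few routes:
SUM - CEN - PIN - NOR: 1+3+3 = 7
SUM - CEN - TOR - NOR: 1+7+2 = 10
SUM - VLY - DOK - NOR: 4+3+3 = 10
Cheapest is SUM - CEN - PIN - NOR at 7 min.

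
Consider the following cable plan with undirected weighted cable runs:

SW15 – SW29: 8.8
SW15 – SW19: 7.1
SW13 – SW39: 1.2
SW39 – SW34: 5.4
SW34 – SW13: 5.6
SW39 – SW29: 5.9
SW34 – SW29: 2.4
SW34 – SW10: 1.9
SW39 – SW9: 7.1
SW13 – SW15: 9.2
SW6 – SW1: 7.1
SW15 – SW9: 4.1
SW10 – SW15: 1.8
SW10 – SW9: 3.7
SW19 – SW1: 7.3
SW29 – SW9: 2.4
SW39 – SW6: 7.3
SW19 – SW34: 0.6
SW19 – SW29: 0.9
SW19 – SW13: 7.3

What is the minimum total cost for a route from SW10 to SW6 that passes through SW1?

Shortest SW10→SW1: SW10–SW34–SW19–SW1 = 9.8
Best SW1 to SW6: SW1–SW6 costing 7.1
Total via SW1: 9.8 + 7.1 = 16.9.

16.9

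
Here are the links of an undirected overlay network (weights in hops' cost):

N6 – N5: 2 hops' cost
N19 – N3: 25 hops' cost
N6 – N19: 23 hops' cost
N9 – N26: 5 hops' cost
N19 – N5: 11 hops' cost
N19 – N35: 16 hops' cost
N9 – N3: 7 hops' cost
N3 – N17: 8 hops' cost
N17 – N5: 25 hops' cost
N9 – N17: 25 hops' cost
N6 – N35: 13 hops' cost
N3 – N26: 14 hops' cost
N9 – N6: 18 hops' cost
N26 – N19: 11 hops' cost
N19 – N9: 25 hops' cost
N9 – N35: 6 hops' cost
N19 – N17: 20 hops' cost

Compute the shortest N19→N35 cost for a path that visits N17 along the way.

Shortest N19→N17: N19 → N17 = 20
Best N17 to N35: N17 → N3 → N9 → N35 costing 21
Total via N17: 20 + 21 = 41 hops' cost.

41 hops' cost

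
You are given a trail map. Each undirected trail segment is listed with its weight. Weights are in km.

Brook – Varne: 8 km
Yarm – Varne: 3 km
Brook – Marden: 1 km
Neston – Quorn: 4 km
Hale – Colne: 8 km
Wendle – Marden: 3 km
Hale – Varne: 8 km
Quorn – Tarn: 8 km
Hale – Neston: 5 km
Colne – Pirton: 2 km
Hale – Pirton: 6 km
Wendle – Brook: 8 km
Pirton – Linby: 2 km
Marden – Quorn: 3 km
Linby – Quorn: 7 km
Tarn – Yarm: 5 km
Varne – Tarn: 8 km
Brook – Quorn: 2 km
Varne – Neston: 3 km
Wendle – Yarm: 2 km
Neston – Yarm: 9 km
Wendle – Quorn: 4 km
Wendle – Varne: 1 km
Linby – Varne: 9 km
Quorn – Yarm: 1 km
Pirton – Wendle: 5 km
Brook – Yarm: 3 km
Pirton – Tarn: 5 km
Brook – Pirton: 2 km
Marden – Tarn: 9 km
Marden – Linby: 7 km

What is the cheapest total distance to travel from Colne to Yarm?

7 km

Running Dijkstra from Colne:
Colne: 0
Pirton: 2  (via Colne)
Brook: 4  (via Pirton)
Linby: 4  (via Pirton)
Marden: 5  (via Brook)
Quorn: 6  (via Brook)
Yarm: 7  (via Brook)
Shortest route: Colne–Pirton–Brook–Yarm = 7 km.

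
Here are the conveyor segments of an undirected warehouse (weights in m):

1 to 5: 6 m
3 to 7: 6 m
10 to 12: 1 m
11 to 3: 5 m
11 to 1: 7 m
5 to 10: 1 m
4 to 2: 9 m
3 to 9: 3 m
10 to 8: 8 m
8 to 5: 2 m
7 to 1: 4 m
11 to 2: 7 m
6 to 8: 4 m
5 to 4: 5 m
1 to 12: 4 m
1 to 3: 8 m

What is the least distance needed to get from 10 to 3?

Settle nodes by increasing distance from 10:
10: 0
5: 1  (via 10)
12: 1  (via 10)
8: 3  (via 5)
1: 5  (via 12)
4: 6  (via 5)
6: 7  (via 8)
7: 9  (via 1)
11: 12  (via 1)
3: 13  (via 1)
Shortest route: 10–12–1–3 = 13 m.

13 m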